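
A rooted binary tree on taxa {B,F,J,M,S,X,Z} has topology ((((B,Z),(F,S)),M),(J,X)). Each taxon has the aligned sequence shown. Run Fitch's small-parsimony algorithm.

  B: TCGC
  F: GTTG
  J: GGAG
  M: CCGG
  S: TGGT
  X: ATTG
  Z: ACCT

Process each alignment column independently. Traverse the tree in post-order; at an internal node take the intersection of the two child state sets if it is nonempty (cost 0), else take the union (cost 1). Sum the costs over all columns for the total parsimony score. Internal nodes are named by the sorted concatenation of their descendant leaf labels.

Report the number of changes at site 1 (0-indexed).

4

site 0, node BZ: B={T} ∪ Z={A} → {A,T} (+1)
site 0, node FS: F={G} ∪ S={T} → {G,T} (+1)
site 0, node BFSZ: BZ={A,T} ∩ FS={G,T} → {T} (+0)
site 0, node BFMSZ: BFSZ={T} ∪ M={C} → {C,T} (+1)
site 0, node JX: J={G} ∪ X={A} → {A,G} (+1)
site 0, node BFJMSXZ: BFMSZ={C,T} ∪ JX={A,G} → {A,C,G,T} (+1)
site 1, node BZ: B={C} ∩ Z={C} → {C} (+0)
site 1, node FS: F={T} ∪ S={G} → {G,T} (+1)
site 1, node BFSZ: BZ={C} ∪ FS={G,T} → {C,G,T} (+1)
site 1, node BFMSZ: BFSZ={C,G,T} ∩ M={C} → {C} (+0)
site 1, node JX: J={G} ∪ X={T} → {G,T} (+1)
site 1, node BFJMSXZ: BFMSZ={C} ∪ JX={G,T} → {C,G,T} (+1)
site 2, node BZ: B={G} ∪ Z={C} → {C,G} (+1)
site 2, node FS: F={T} ∪ S={G} → {G,T} (+1)
site 2, node BFSZ: BZ={C,G} ∩ FS={G,T} → {G} (+0)
site 2, node BFMSZ: BFSZ={G} ∩ M={G} → {G} (+0)
site 2, node JX: J={A} ∪ X={T} → {A,T} (+1)
site 2, node BFJMSXZ: BFMSZ={G} ∪ JX={A,T} → {A,G,T} (+1)
site 3, node BZ: B={C} ∪ Z={T} → {C,T} (+1)
site 3, node FS: F={G} ∪ S={T} → {G,T} (+1)
site 3, node BFSZ: BZ={C,T} ∩ FS={G,T} → {T} (+0)
site 3, node BFMSZ: BFSZ={T} ∪ M={G} → {G,T} (+1)
site 3, node JX: J={G} ∩ X={G} → {G} (+0)
site 3, node BFJMSXZ: BFMSZ={G,T} ∩ JX={G} → {G} (+0)
per-site changes: [5, 4, 4, 3]; total = 16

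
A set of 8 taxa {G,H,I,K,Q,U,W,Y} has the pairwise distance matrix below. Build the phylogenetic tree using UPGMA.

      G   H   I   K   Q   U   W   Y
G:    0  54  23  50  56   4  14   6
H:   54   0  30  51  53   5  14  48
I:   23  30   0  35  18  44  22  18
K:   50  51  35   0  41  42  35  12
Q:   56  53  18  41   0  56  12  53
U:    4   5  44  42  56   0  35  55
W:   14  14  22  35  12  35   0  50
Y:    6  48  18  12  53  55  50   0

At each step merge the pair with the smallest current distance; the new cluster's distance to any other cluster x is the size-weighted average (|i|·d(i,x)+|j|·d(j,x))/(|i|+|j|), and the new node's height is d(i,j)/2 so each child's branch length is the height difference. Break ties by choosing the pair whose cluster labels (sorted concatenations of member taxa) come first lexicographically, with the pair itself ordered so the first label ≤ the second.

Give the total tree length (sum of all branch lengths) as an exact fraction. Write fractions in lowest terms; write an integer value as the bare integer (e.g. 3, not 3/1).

3497/36

step 1: merge (G,U) at d=4; branch lengths G→2, U→2; new cluster GU
  updated: d(GU,H)=59/2, d(GU,I)=67/2, d(GU,K)=46, d(GU,Q)=56, d(GU,W)=49/2, d(GU,Y)=61/2
step 2: merge (K,Y) at d=12; branch lengths K→6, Y→6; new cluster KY
  updated: d(GU,KY)=153/4, d(H,KY)=99/2, d(I,KY)=53/2, d(KY,Q)=47, d(KY,W)=85/2
step 3: merge (Q,W) at d=12; branch lengths Q→6, W→6; new cluster QW
  updated: d(GU,QW)=161/4, d(H,QW)=67/2, d(I,QW)=20, d(KY,QW)=179/4
step 4: merge (I,QW) at d=20; branch lengths I→10, QW→4; new cluster IQW
  updated: d(GU,IQW)=38, d(H,IQW)=97/3, d(IQW,KY)=116/3
step 5: merge (GU,H) at d=59/2; branch lengths GU→51/4, H→59/4; new cluster GHU
  updated: d(GHU,IQW)=325/9, d(GHU,KY)=42
step 6: merge (GHU,IQW) at d=325/9; branch lengths GHU→119/36, IQW→145/18; new cluster GHIQUW
  updated: d(GHIQUW,KY)=121/3
step 7: merge (GHIQUW,KY) at d=121/3; branch lengths GHIQUW→19/9, KY→85/6; new cluster GHIKQUWY
final tree: ((((G:2,U:2):51/4,H:59/4):119/36,(I:10,(Q:6,W:6):4):145/18):19/9,(K:6,Y:6):85/6)
total length: 3497/36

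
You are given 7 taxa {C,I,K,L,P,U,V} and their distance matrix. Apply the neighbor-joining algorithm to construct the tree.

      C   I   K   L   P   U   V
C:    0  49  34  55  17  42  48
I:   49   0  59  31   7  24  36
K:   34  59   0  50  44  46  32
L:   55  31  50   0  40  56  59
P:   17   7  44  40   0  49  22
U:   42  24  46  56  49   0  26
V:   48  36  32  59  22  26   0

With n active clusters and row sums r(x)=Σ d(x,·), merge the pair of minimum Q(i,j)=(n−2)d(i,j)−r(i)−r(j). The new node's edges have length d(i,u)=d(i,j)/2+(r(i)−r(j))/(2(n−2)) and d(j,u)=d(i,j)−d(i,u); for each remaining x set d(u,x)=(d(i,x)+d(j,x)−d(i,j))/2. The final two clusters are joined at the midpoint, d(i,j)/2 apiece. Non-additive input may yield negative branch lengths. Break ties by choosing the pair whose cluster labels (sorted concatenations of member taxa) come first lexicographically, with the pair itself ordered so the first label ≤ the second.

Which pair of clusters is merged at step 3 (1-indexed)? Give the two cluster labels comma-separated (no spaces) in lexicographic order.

U,V

iteration 1: select I,P (d=7, Q=-350); attach at lengths (31/5, 4/5); label the merged cluster IP
  updated: d(C,IP)=59/2, d(IP,K)=48, d(IP,L)=32, d(IP,U)=33, d(IP,V)=51/2
iteration 2: select IP,L (d=32, Q=-292); attach at lengths (11/2, 53/2); label the merged cluster ILP
  updated: d(C,ILP)=105/4, d(ILP,K)=33, d(ILP,U)=57/2, d(ILP,V)=105/4
iteration 3: select U,V (d=26, Q=-787/4); attach at lengths (353/24, 271/24); label the merged cluster UV
  updated: d(C,UV)=32, d(ILP,UV)=115/8, d(K,UV)=26
iteration 4: select C,K (d=34, Q=-469/4); attach at lengths (269/16, 275/16); label the merged cluster CK
  updated: d(CK,ILP)=101/8, d(CK,UV)=12
iteration 5: select CK,ILP (d=101/8, Q=-39); attach at lengths (41/8, 15/2); label the merged cluster CIKLP
  updated: d(CIKLP,UV)=55/8
iteration 6: select CIKLP,UV (d=55/8); attach at lengths (55/16, 55/16); label the merged cluster CIKLPUV
final tree: (((C:269/16,K:275/16):41/8,((I:31/5,P:4/5):11/2,L:53/2):15/2):55/16,(U:353/24,V:271/24):55/16)
total length: 237/2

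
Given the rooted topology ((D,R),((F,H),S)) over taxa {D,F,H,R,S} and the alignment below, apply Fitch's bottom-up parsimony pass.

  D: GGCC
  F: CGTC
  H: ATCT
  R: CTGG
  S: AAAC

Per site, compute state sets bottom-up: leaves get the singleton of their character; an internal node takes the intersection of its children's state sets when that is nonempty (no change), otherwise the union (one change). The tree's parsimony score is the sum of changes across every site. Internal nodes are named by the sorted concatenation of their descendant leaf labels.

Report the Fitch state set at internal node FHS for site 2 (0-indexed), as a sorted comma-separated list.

[col 0] DR: children D:{G}, R:{C} ∪→ {C,G}; cost 1
[col 0] FH: children F:{C}, H:{A} ∪→ {A,C}; cost 1
[col 0] FHS: children FH:{A,C}, S:{A} ∩→ {A}; cost 0
[col 0] DFHRS: children DR:{C,G}, FHS:{A} ∪→ {A,C,G}; cost 1
[col 1] DR: children D:{G}, R:{T} ∪→ {G,T}; cost 1
[col 1] FH: children F:{G}, H:{T} ∪→ {G,T}; cost 1
[col 1] FHS: children FH:{G,T}, S:{A} ∪→ {A,G,T}; cost 1
[col 1] DFHRS: children DR:{G,T}, FHS:{A,G,T} ∩→ {G,T}; cost 0
[col 2] DR: children D:{C}, R:{G} ∪→ {C,G}; cost 1
[col 2] FH: children F:{T}, H:{C} ∪→ {C,T}; cost 1
[col 2] FHS: children FH:{C,T}, S:{A} ∪→ {A,C,T}; cost 1
[col 2] DFHRS: children DR:{C,G}, FHS:{A,C,T} ∩→ {C}; cost 0
[col 3] DR: children D:{C}, R:{G} ∪→ {C,G}; cost 1
[col 3] FH: children F:{C}, H:{T} ∪→ {C,T}; cost 1
[col 3] FHS: children FH:{C,T}, S:{C} ∩→ {C}; cost 0
[col 3] DFHRS: children DR:{C,G}, FHS:{C} ∩→ {C}; cost 0
per-site changes: [3, 3, 3, 2]; total = 11

A,C,T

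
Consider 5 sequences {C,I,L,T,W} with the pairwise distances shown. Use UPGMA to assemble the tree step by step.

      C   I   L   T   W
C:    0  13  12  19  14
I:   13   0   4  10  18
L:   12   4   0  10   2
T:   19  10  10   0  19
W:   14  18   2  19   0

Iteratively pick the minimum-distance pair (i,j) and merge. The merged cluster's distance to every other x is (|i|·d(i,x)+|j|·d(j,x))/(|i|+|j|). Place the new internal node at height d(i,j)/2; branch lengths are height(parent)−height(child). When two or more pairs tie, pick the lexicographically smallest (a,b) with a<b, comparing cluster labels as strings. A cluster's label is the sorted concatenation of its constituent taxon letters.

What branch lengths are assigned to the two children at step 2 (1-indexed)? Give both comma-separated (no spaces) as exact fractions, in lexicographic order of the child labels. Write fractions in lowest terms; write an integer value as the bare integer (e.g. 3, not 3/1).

step 1: merge (L,W) at d=2; branch lengths L→1, W→1; new cluster LW
  updated: d(C,LW)=13, d(I,LW)=11, d(LW,T)=29/2
step 2: merge (I,T) at d=10; branch lengths I→5, T→5; new cluster IT
  updated: d(C,IT)=16, d(IT,LW)=51/4
step 3: merge (IT,LW) at d=51/4; branch lengths IT→11/8, LW→43/8; new cluster ILTW
  updated: d(C,ILTW)=29/2
step 4: merge (C,ILTW) at d=29/2; branch lengths C→29/4, ILTW→7/8; new cluster CILTW
final tree: (C:29/4,((I:5,T:5):11/8,(L:1,W:1):43/8):7/8)
total length: 215/8

5,5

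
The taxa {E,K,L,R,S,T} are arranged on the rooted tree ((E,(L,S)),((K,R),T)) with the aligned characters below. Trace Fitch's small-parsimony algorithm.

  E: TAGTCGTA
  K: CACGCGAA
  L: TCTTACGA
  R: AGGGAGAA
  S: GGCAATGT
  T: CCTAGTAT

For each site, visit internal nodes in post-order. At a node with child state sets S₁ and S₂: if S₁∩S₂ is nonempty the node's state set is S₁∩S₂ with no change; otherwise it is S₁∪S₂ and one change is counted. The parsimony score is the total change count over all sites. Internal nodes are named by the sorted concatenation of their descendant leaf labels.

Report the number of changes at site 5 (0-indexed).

3

LS@0: {T} ∪ {G} = {G,T} (union, +1)
ELS@0: {T} ∩ {G,T} = {T} (intersection, +0)
KR@0: {C} ∪ {A} = {A,C} (union, +1)
KRT@0: {A,C} ∩ {C} = {C} (intersection, +0)
EKLRST@0: {T} ∪ {C} = {C,T} (union, +1)
LS@1: {C} ∪ {G} = {C,G} (union, +1)
ELS@1: {A} ∪ {C,G} = {A,C,G} (union, +1)
KR@1: {A} ∪ {G} = {A,G} (union, +1)
KRT@1: {A,G} ∪ {C} = {A,C,G} (union, +1)
EKLRST@1: {A,C,G} ∩ {A,C,G} = {A,C,G} (intersection, +0)
LS@2: {T} ∪ {C} = {C,T} (union, +1)
ELS@2: {G} ∪ {C,T} = {C,G,T} (union, +1)
KR@2: {C} ∪ {G} = {C,G} (union, +1)
KRT@2: {C,G} ∪ {T} = {C,G,T} (union, +1)
EKLRST@2: {C,G,T} ∩ {C,G,T} = {C,G,T} (intersection, +0)
LS@3: {T} ∪ {A} = {A,T} (union, +1)
ELS@3: {T} ∩ {A,T} = {T} (intersection, +0)
KR@3: {G} ∩ {G} = {G} (intersection, +0)
KRT@3: {G} ∪ {A} = {A,G} (union, +1)
EKLRST@3: {T} ∪ {A,G} = {A,G,T} (union, +1)
LS@4: {A} ∩ {A} = {A} (intersection, +0)
ELS@4: {C} ∪ {A} = {A,C} (union, +1)
KR@4: {C} ∪ {A} = {A,C} (union, +1)
KRT@4: {A,C} ∪ {G} = {A,C,G} (union, +1)
EKLRST@4: {A,C} ∩ {A,C,G} = {A,C} (intersection, +0)
LS@5: {C} ∪ {T} = {C,T} (union, +1)
ELS@5: {G} ∪ {C,T} = {C,G,T} (union, +1)
KR@5: {G} ∩ {G} = {G} (intersection, +0)
KRT@5: {G} ∪ {T} = {G,T} (union, +1)
EKLRST@5: {C,G,T} ∩ {G,T} = {G,T} (intersection, +0)
LS@6: {G} ∩ {G} = {G} (intersection, +0)
ELS@6: {T} ∪ {G} = {G,T} (union, +1)
KR@6: {A} ∩ {A} = {A} (intersection, +0)
KRT@6: {A} ∩ {A} = {A} (intersection, +0)
EKLRST@6: {G,T} ∪ {A} = {A,G,T} (union, +1)
LS@7: {A} ∪ {T} = {A,T} (union, +1)
ELS@7: {A} ∩ {A,T} = {A} (intersection, +0)
KR@7: {A} ∩ {A} = {A} (intersection, +0)
KRT@7: {A} ∪ {T} = {A,T} (union, +1)
EKLRST@7: {A} ∩ {A,T} = {A} (intersection, +0)
per-site changes: [3, 4, 4, 3, 3, 3, 2, 2]; total = 24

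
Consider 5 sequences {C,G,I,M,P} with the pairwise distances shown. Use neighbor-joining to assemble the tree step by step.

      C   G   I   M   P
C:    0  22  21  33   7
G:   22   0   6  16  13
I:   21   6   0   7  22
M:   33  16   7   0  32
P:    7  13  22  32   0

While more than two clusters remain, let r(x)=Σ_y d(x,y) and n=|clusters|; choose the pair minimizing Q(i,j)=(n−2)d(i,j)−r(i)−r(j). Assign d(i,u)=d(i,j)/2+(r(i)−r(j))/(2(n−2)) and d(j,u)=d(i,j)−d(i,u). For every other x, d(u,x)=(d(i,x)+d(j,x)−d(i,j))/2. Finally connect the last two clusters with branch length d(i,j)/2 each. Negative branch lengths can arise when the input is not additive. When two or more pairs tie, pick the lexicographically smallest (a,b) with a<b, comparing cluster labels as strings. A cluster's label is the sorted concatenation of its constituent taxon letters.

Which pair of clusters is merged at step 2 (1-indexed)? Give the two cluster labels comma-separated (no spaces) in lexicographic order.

step 1: merge (C,P) at d=7, Q=-136; branch lengths C→5, P→2; new cluster CP
  updated: d(CP,G)=14, d(CP,I)=18, d(CP,M)=29
step 2: merge (CP,G) at d=14, Q=-69; branch lengths CP→53/4, G→3/4; new cluster CGP
  updated: d(CGP,I)=5, d(CGP,M)=31/2
step 3: merge (CGP,I) at d=5, Q=-55/2; branch lengths CGP→27/4, I→-7/4; new cluster CGIP
  updated: d(CGIP,M)=35/4
step 4: merge (CGIP,M) at d=35/4; branch lengths CGIP→35/8, M→35/8; new cluster CGIMP
final tree: ((((C:5,P:2):53/4,G:3/4):27/4,I:-7/4):35/8,M:35/8)
total length: 139/4

CP,G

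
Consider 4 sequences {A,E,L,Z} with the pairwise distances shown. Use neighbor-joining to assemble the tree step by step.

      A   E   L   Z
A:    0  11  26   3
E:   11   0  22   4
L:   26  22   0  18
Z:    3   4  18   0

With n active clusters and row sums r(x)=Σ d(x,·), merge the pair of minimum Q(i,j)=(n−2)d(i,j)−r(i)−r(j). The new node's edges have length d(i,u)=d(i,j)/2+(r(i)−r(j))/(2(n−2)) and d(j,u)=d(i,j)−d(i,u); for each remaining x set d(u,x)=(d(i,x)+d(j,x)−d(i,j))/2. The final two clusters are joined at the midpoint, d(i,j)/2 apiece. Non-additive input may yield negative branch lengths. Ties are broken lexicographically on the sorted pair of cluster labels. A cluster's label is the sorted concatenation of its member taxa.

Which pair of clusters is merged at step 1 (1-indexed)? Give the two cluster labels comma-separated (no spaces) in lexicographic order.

1. join A+Z (d=3, Q=-59) ⇒ AZ; edges |A|=21/4, |Z|=-9/4
  updated: d(AZ,E)=6, d(AZ,L)=41/2
2. join AZ+E (d=6, Q=-97/2) ⇒ AEZ; edges |AZ|=9/4, |E|=15/4
  updated: d(AEZ,L)=73/4
3. join AEZ+L (d=73/4) ⇒ AELZ; edges |AEZ|=73/8, |L|=73/8
final tree: (((A:21/4,Z:-9/4):9/4,E:15/4):73/8,L:73/8)
total length: 109/4

A,Z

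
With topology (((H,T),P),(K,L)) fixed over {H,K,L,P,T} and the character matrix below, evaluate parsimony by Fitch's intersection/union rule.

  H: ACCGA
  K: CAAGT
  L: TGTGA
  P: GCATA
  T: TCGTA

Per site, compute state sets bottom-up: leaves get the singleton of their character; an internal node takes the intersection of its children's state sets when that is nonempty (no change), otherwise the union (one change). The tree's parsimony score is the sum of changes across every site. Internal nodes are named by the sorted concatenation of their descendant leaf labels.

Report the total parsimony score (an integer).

[col 0] HT: children H:{A}, T:{T} ∪→ {A,T}; cost 1
[col 0] HPT: children HT:{A,T}, P:{G} ∪→ {A,G,T}; cost 1
[col 0] KL: children K:{C}, L:{T} ∪→ {C,T}; cost 1
[col 0] HKLPT: children HPT:{A,G,T}, KL:{C,T} ∩→ {T}; cost 0
[col 1] HT: children H:{C}, T:{C} ∩→ {C}; cost 0
[col 1] HPT: children HT:{C}, P:{C} ∩→ {C}; cost 0
[col 1] KL: children K:{A}, L:{G} ∪→ {A,G}; cost 1
[col 1] HKLPT: children HPT:{C}, KL:{A,G} ∪→ {A,C,G}; cost 1
[col 2] HT: children H:{C}, T:{G} ∪→ {C,G}; cost 1
[col 2] HPT: children HT:{C,G}, P:{A} ∪→ {A,C,G}; cost 1
[col 2] KL: children K:{A}, L:{T} ∪→ {A,T}; cost 1
[col 2] HKLPT: children HPT:{A,C,G}, KL:{A,T} ∩→ {A}; cost 0
[col 3] HT: children H:{G}, T:{T} ∪→ {G,T}; cost 1
[col 3] HPT: children HT:{G,T}, P:{T} ∩→ {T}; cost 0
[col 3] KL: children K:{G}, L:{G} ∩→ {G}; cost 0
[col 3] HKLPT: children HPT:{T}, KL:{G} ∪→ {G,T}; cost 1
[col 4] HT: children H:{A}, T:{A} ∩→ {A}; cost 0
[col 4] HPT: children HT:{A}, P:{A} ∩→ {A}; cost 0
[col 4] KL: children K:{T}, L:{A} ∪→ {A,T}; cost 1
[col 4] HKLPT: children HPT:{A}, KL:{A,T} ∩→ {A}; cost 0
per-site changes: [3, 2, 3, 2, 1]; total = 11

11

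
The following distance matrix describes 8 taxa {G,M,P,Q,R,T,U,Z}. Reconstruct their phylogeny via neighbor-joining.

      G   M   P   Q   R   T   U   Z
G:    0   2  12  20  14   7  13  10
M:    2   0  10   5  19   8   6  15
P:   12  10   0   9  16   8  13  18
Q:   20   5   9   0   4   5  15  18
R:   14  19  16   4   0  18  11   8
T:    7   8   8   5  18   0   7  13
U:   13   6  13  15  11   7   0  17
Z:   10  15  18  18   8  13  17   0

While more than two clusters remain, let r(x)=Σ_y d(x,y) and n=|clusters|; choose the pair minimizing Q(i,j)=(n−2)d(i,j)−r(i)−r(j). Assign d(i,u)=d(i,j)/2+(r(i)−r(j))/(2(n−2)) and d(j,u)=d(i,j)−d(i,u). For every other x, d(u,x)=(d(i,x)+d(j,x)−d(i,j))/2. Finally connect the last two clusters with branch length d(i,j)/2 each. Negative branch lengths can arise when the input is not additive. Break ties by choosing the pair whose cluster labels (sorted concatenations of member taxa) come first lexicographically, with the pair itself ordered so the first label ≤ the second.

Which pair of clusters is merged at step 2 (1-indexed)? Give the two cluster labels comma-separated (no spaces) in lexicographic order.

G,M

step 1: merge (Q,R) at d=4, Q=-142; branch lengths Q→5/6, R→19/6; new cluster QR
  updated: d(G,QR)=15, d(M,QR)=10, d(P,QR)=21/2, d(QR,T)=19/2, d(QR,U)=11, d(QR,Z)=11
step 2: merge (G,M) at d=2, Q=-100; branch lengths G→9/5, M→1/5; new cluster GM
  updated: d(GM,P)=10, d(GM,QR)=23/2, d(GM,T)=13/2, d(GM,U)=17/2, d(GM,Z)=23/2
step 3: merge (QR,Z) at d=11, Q=-80; branch lengths QR→27/8, Z→61/8; new cluster QRZ
  updated: d(GM,QRZ)=6, d(P,QRZ)=35/4, d(QRZ,T)=23/4, d(QRZ,U)=17/2
step 4: merge (T,U) at d=7, Q=-173/4; branch lengths T→15/8, U→41/8; new cluster TU
  updated: d(GM,TU)=4, d(P,TU)=7, d(QRZ,TU)=29/8
step 5: merge (GM,TU) at d=4, Q=-213/8; branch lengths GM→107/32, TU→21/32; new cluster GMTU
  updated: d(GMTU,P)=13/2, d(GMTU,QRZ)=45/16
step 6: merge (GMTU,P) at d=13/2, Q=-289/16; branch lengths GMTU→9/32, P→199/32; new cluster GMPTU
  updated: d(GMPTU,QRZ)=81/32
step 7: merge (GMPTU,QRZ) at d=81/32; branch lengths GMPTU→81/64, QRZ→81/64; new cluster GMPQRTUZ
final tree: ((((G:9/5,M:1/5):107/32,(T:15/8,U:41/8):21/32):9/32,P:199/32):81/64,((Q:5/6,R:19/6):27/8,Z:61/8):81/64)
total length: 1185/32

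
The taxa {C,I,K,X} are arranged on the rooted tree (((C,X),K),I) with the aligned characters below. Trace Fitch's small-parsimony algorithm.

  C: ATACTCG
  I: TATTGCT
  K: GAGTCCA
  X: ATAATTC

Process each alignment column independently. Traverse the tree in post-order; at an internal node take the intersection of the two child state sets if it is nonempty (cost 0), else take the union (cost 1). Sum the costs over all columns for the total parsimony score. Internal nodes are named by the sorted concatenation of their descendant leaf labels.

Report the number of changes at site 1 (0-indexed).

1

[col 0] CX: children C:{A}, X:{A} ∩→ {A}; cost 0
[col 0] CKX: children CX:{A}, K:{G} ∪→ {A,G}; cost 1
[col 0] CIKX: children CKX:{A,G}, I:{T} ∪→ {A,G,T}; cost 1
[col 1] CX: children C:{T}, X:{T} ∩→ {T}; cost 0
[col 1] CKX: children CX:{T}, K:{A} ∪→ {A,T}; cost 1
[col 1] CIKX: children CKX:{A,T}, I:{A} ∩→ {A}; cost 0
[col 2] CX: children C:{A}, X:{A} ∩→ {A}; cost 0
[col 2] CKX: children CX:{A}, K:{G} ∪→ {A,G}; cost 1
[col 2] CIKX: children CKX:{A,G}, I:{T} ∪→ {A,G,T}; cost 1
[col 3] CX: children C:{C}, X:{A} ∪→ {A,C}; cost 1
[col 3] CKX: children CX:{A,C}, K:{T} ∪→ {A,C,T}; cost 1
[col 3] CIKX: children CKX:{A,C,T}, I:{T} ∩→ {T}; cost 0
[col 4] CX: children C:{T}, X:{T} ∩→ {T}; cost 0
[col 4] CKX: children CX:{T}, K:{C} ∪→ {C,T}; cost 1
[col 4] CIKX: children CKX:{C,T}, I:{G} ∪→ {C,G,T}; cost 1
[col 5] CX: children C:{C}, X:{T} ∪→ {C,T}; cost 1
[col 5] CKX: children CX:{C,T}, K:{C} ∩→ {C}; cost 0
[col 5] CIKX: children CKX:{C}, I:{C} ∩→ {C}; cost 0
[col 6] CX: children C:{G}, X:{C} ∪→ {C,G}; cost 1
[col 6] CKX: children CX:{C,G}, K:{A} ∪→ {A,C,G}; cost 1
[col 6] CIKX: children CKX:{A,C,G}, I:{T} ∪→ {A,C,G,T}; cost 1
per-site changes: [2, 1, 2, 2, 2, 1, 3]; total = 13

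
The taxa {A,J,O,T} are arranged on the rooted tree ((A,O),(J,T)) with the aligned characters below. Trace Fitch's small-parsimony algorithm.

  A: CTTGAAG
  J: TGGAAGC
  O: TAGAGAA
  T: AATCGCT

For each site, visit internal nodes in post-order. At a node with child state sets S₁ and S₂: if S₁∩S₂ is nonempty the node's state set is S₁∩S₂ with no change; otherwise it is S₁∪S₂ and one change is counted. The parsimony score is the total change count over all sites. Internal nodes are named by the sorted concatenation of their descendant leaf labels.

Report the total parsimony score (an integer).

15

site 0, node AO: A={C} ∪ O={T} → {C,T} (+1)
site 0, node JT: J={T} ∪ T={A} → {A,T} (+1)
site 0, node AJOT: AO={C,T} ∩ JT={A,T} → {T} (+0)
site 1, node AO: A={T} ∪ O={A} → {A,T} (+1)
site 1, node JT: J={G} ∪ T={A} → {A,G} (+1)
site 1, node AJOT: AO={A,T} ∩ JT={A,G} → {A} (+0)
site 2, node AO: A={T} ∪ O={G} → {G,T} (+1)
site 2, node JT: J={G} ∪ T={T} → {G,T} (+1)
site 2, node AJOT: AO={G,T} ∩ JT={G,T} → {G,T} (+0)
site 3, node AO: A={G} ∪ O={A} → {A,G} (+1)
site 3, node JT: J={A} ∪ T={C} → {A,C} (+1)
site 3, node AJOT: AO={A,G} ∩ JT={A,C} → {A} (+0)
site 4, node AO: A={A} ∪ O={G} → {A,G} (+1)
site 4, node JT: J={A} ∪ T={G} → {A,G} (+1)
site 4, node AJOT: AO={A,G} ∩ JT={A,G} → {A,G} (+0)
site 5, node AO: A={A} ∩ O={A} → {A} (+0)
site 5, node JT: J={G} ∪ T={C} → {C,G} (+1)
site 5, node AJOT: AO={A} ∪ JT={C,G} → {A,C,G} (+1)
site 6, node AO: A={G} ∪ O={A} → {A,G} (+1)
site 6, node JT: J={C} ∪ T={T} → {C,T} (+1)
site 6, node AJOT: AO={A,G} ∪ JT={C,T} → {A,C,G,T} (+1)
per-site changes: [2, 2, 2, 2, 2, 2, 3]; total = 15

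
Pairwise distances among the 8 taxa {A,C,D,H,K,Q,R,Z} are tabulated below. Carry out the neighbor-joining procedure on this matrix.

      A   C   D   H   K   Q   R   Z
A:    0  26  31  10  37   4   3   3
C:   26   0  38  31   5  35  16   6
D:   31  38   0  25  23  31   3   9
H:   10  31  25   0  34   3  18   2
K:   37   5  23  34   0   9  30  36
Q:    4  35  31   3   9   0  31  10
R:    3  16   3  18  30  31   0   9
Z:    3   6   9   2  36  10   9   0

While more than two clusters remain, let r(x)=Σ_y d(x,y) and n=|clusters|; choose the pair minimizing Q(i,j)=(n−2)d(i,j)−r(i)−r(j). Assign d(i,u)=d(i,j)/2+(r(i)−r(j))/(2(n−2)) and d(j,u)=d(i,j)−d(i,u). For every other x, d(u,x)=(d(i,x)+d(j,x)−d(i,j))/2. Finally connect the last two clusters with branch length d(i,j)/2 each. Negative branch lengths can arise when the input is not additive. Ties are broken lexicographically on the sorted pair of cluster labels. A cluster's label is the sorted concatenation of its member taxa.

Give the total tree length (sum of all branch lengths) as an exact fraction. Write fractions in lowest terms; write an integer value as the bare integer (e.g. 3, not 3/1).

step 1: merge (C,K) at d=5, Q=-301; branch lengths C→13/12, K→47/12; new cluster CK
  updated: d(A,CK)=29, d(CK,D)=28, d(CK,H)=30, d(CK,Q)=39/2, d(CK,R)=41/2, d(CK,Z)=37/2
step 2: merge (D,R) at d=3, Q=-393/2; branch lengths D→23/4, R→-11/4; new cluster DR
  updated: d(A,DR)=31/2, d(CK,DR)=91/4, d(DR,H)=20, d(DR,Q)=59/2, d(DR,Z)=15/2
step 3: merge (CK,DR) at d=91/4, Q=-124; branch lengths CK→231/16, DR→133/16; new cluster CDKR
  updated: d(A,CDKR)=87/8, d(CDKR,H)=109/8, d(CDKR,Q)=105/8, d(CDKR,Z)=13/8
step 4: merge (CDKR,Z) at d=13/8, Q=-51; branch lengths CDKR→55/12, Z→-71/24; new cluster CDKRZ
  updated: d(A,CDKRZ)=49/8, d(CDKRZ,H)=7, d(CDKRZ,Q)=43/4
step 5: merge (A,CDKRZ) at d=49/8, Q=-127/4; branch lengths A→17/8, CDKRZ→4; new cluster ACDKRZ
  updated: d(ACDKRZ,H)=87/16, d(ACDKRZ,Q)=69/16
step 6: merge (ACDKRZ,H) at d=87/16, Q=-51/4; branch lengths ACDKRZ→27/8, H→33/16; new cluster ACDHKRZ
  updated: d(ACDHKRZ,Q)=15/16
step 7: merge (ACDHKRZ,Q) at d=15/16; branch lengths ACDHKRZ→15/32, Q→15/32; new cluster ACDHKQRZ
final tree: (((A:17/8,(((C:13/12,K:47/12):231/16,(D:23/4,R:-11/4):133/16):55/12,Z:-71/24):4):27/8,H:33/16):15/32,Q:15/32)
total length: 359/8

359/8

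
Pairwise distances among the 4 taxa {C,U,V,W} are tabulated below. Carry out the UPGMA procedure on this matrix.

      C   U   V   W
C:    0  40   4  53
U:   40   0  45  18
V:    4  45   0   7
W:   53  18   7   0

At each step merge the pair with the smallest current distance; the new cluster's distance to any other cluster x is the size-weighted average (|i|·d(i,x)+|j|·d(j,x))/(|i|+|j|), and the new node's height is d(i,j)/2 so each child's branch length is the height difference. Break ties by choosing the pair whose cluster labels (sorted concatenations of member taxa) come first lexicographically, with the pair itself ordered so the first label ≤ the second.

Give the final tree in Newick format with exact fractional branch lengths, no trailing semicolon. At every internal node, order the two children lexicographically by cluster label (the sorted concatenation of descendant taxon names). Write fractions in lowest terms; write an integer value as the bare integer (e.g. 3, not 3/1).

((C:2,V:2):129/8,(U:9,W:9):73/8)

iteration 1: select C,V (d=4); attach at lengths (2, 2); label the merged cluster CV
  updated: d(CV,U)=85/2, d(CV,W)=30
iteration 2: select U,W (d=18); attach at lengths (9, 9); label the merged cluster UW
  updated: d(CV,UW)=145/4
iteration 3: select CV,UW (d=145/4); attach at lengths (129/8, 73/8); label the merged cluster CUVW
final tree: ((C:2,V:2):129/8,(U:9,W:9):73/8)
total length: 189/4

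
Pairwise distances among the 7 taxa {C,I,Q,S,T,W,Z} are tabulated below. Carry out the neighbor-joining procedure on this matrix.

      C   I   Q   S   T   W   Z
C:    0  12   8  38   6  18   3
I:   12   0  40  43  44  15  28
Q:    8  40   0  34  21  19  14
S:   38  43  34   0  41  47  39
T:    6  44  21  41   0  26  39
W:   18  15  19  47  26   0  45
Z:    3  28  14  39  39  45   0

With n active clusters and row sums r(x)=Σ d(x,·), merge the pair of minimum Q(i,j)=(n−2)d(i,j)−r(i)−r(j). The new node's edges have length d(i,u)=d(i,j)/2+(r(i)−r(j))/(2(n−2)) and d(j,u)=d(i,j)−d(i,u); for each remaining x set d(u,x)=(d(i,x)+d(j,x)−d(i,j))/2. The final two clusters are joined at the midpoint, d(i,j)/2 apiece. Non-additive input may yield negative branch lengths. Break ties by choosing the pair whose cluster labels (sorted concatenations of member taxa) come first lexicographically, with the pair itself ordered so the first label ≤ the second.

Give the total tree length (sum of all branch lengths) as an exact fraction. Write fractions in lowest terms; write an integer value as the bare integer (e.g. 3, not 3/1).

2651/32

step 1: merge (I,W) at d=15, Q=-277; branch lengths I→87/10, W→63/10; new cluster IW
  updated: d(C,IW)=15/2, d(IW,Q)=22, d(IW,S)=75/2, d(IW,T)=55/2, d(IW,Z)=29
step 2: merge (C,Z) at d=3, Q=-349/2; branch lengths C→-99/16, Z→147/16; new cluster CZ
  updated: d(CZ,IW)=67/4, d(CZ,Q)=19/2, d(CZ,S)=37, d(CZ,T)=21
step 3: merge (CZ,Q) at d=19/2, Q=-569/4; branch lengths CZ→35/8, Q→41/8; new cluster CQZ
  updated: d(CQZ,IW)=117/8, d(CQZ,S)=123/4, d(CQZ,T)=65/4
step 4: merge (CQZ,T) at d=65/4, Q=-911/8; branch lengths CQZ→75/32, T→445/32; new cluster CQTZ
  updated: d(CQTZ,IW)=207/16, d(CQTZ,S)=111/4
step 5: merge (CQTZ,IW) at d=207/16, Q=-1251/16; branch lengths CQTZ→51/32, IW→363/32; new cluster CIQTWZ
  updated: d(CIQTWZ,S)=837/32
step 6: merge (CIQTWZ,S) at d=837/32; branch lengths CIQTWZ→837/64, S→837/64; new cluster CIQSTWZ
final tree: (((((C:-99/16,Z:147/16):35/8,Q:41/8):75/32,T:445/32):51/32,(I:87/10,W:63/10):363/32):837/64,S:837/64)
total length: 2651/32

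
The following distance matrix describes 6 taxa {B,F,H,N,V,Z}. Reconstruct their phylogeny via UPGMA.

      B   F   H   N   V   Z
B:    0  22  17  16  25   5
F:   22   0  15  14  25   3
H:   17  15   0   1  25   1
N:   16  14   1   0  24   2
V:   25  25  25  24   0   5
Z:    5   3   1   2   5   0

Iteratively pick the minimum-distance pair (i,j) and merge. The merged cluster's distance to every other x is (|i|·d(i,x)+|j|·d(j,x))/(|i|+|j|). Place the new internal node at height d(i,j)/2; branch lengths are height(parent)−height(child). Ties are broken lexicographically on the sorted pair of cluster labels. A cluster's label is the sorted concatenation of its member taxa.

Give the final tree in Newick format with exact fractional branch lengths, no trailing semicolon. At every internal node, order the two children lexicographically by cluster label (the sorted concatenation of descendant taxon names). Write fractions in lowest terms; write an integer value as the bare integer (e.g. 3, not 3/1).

iteration 1: select H,N (d=1); attach at lengths (1/2, 1/2); label the merged cluster HN
  updated: d(B,HN)=33/2, d(F,HN)=29/2, d(HN,V)=49/2, d(HN,Z)=3/2
iteration 2: select HN,Z (d=3/2); attach at lengths (1/4, 3/4); label the merged cluster HNZ
  updated: d(B,HNZ)=38/3, d(F,HNZ)=32/3, d(HNZ,V)=18
iteration 3: select F,HNZ (d=32/3); attach at lengths (16/3, 55/12); label the merged cluster FHNZ
  updated: d(B,FHNZ)=15, d(FHNZ,V)=79/4
iteration 4: select B,FHNZ (d=15); attach at lengths (15/2, 13/6); label the merged cluster BFHNZ
  updated: d(BFHNZ,V)=104/5
iteration 5: select BFHNZ,V (d=104/5); attach at lengths (29/10, 52/5); label the merged cluster BFHNVZ
final tree: ((B:15/2,(F:16/3,((H:1/2,N:1/2):1/4,Z:3/4):55/12):13/6):29/10,V:52/5)
total length: 2093/60

((B:15/2,(F:16/3,((H:1/2,N:1/2):1/4,Z:3/4):55/12):13/6):29/10,V:52/5)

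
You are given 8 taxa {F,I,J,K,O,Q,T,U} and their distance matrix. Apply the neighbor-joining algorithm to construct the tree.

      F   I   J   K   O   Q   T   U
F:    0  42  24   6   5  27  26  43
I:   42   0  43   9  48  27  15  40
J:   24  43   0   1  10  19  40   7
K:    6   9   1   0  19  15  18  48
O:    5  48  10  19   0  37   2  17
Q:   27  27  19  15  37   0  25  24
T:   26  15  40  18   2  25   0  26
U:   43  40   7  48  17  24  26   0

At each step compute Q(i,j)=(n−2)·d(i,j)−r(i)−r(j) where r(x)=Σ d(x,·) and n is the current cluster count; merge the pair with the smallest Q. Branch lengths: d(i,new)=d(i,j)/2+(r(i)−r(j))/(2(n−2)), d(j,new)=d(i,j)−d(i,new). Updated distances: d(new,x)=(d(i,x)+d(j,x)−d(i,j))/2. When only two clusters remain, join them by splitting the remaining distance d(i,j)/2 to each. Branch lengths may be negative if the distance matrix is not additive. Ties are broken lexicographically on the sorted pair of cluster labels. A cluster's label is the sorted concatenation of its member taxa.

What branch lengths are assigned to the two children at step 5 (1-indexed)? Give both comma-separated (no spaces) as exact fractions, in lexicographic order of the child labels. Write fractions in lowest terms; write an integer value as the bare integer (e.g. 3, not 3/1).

289/32,175/32

1. join J+U (d=7, Q=-307) ⇒ JU; edges |J|=-19/12, |U|=103/12
  updated: d(F,JU)=30, d(I,JU)=38, d(JU,K)=21, d(JU,O)=10, d(JU,Q)=18, d(JU,T)=59/2
2. join F+O (d=5, Q=-232) ⇒ FO; edges |F|=4, |O|=1
  updated: d(FO,I)=85/2, d(FO,JU)=35/2, d(FO,K)=10, d(FO,Q)=59/2, d(FO,T)=23/2
3. join I+T (d=15, Q=-341/2) ⇒ IT; edges |I|=185/16, |T|=55/16
  updated: d(FO,IT)=39/2, d(IT,JU)=105/4, d(IT,K)=6, d(IT,Q)=37/2
4. join JU+Q (d=18, Q=-439/4) ⇒ JQU; edges |JU|=223/24, |Q|=209/24
  updated: d(FO,JQU)=29/2, d(IT,JQU)=107/8, d(JQU,K)=9
5. join FO+JQU (d=29/2, Q=-415/8) ⇒ FJOQU; edges |FO|=289/32, |JQU|=175/32
  updated: d(FJOQU,IT)=147/16, d(FJOQU,K)=9/4
6. join FJOQU+IT (d=147/16, Q=-279/16) ⇒ FIJOQTU; edges |FJOQU|=87/32, |IT|=207/32
  updated: d(FIJOQTU,K)=-15/32
7. join FIJOQTU+K (d=-15/32) ⇒ FIJKOQTU; edges |FIJOQTU|=-15/64, |K|=-15/64
final tree: ((((F:4,O:1):289/32,((J:-19/12,U:103/12):223/24,Q:209/24):175/32):87/32,(I:185/16,T:55/16):207/32):-15/64,K:-15/64)
total length: 2183/32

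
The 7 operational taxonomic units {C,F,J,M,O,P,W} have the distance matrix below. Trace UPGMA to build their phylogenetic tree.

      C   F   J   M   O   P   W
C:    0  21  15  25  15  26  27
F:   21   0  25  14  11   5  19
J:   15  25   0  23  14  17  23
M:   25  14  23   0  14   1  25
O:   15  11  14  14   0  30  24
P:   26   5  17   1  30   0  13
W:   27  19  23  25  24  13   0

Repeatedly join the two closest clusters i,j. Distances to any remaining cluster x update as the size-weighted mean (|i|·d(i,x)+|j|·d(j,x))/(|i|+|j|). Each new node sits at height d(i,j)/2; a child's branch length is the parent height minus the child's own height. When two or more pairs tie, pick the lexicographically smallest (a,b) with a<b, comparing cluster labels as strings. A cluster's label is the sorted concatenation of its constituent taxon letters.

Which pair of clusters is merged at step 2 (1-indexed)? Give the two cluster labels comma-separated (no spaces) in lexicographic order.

F,MP

step 1: merge (M,P) at d=1; branch lengths M→1/2, P→1/2; new cluster MP
  updated: d(C,MP)=51/2, d(F,MP)=19/2, d(J,MP)=20, d(MP,O)=22, d(MP,W)=19
step 2: merge (F,MP) at d=19/2; branch lengths F→19/4, MP→17/4; new cluster FMP
  updated: d(C,FMP)=24, d(FMP,J)=65/3, d(FMP,O)=55/3, d(FMP,W)=19
step 3: merge (J,O) at d=14; branch lengths J→7, O→7; new cluster JO
  updated: d(C,JO)=15, d(FMP,JO)=20, d(JO,W)=47/2
step 4: merge (C,JO) at d=15; branch lengths C→15/2, JO→1/2; new cluster CJO
  updated: d(CJO,FMP)=64/3, d(CJO,W)=74/3
step 5: merge (FMP,W) at d=19; branch lengths FMP→19/4, W→19/2; new cluster FMPW
  updated: d(CJO,FMPW)=133/6
step 6: merge (CJO,FMPW) at d=133/6; branch lengths CJO→43/12, FMPW→19/12; new cluster CFJMOPW
final tree: ((C:15/2,(J:7,O:7):1/2):43/12,((F:19/4,(M:1/2,P:1/2):17/4):19/4,W:19/2):19/12)
total length: 617/12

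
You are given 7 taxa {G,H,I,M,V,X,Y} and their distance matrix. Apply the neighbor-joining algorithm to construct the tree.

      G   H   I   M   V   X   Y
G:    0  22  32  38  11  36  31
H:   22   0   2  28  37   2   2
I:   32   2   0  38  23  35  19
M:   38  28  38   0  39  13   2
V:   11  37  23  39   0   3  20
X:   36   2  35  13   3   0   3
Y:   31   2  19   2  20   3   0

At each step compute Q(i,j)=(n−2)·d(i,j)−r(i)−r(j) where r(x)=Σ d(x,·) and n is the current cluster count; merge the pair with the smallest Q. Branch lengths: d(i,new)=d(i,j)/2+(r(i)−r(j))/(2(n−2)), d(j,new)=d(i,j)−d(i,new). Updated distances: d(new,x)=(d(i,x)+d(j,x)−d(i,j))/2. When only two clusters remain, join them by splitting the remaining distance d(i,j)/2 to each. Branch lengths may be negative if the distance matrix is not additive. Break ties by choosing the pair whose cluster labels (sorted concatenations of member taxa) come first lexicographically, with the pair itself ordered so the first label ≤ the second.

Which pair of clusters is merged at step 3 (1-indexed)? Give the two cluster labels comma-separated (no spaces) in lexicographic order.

step 1: merge (G,V) at d=11, Q=-248; branch lengths G→46/5, V→9/5; new cluster GV
  updated: d(GV,H)=24, d(GV,I)=22, d(GV,M)=33, d(GV,X)=14, d(GV,Y)=20
step 2: merge (H,I) at d=2, Q=-166; branch lengths H→-25/4, I→33/4; new cluster HI
  updated: d(GV,HI)=22, d(HI,M)=32, d(HI,X)=35/2, d(HI,Y)=19/2
step 3: merge (M,Y) at d=2, Q=-217/2; branch lengths M→103/12, Y→-79/12; new cluster MY
  updated: d(GV,MY)=51/2, d(HI,MY)=79/4, d(MY,X)=7
step 4: merge (GV,HI) at d=22, Q=-307/4; branch lengths GV→185/16, HI→167/16; new cluster GHIV
  updated: d(GHIV,MY)=93/8, d(GHIV,X)=19/4
step 5: merge (GHIV,MY) at d=93/8, Q=-187/8; branch lengths GHIV→75/16, MY→111/16; new cluster GHIMVY
  updated: d(GHIMVY,X)=1/16
step 6: merge (GHIMVY,X) at d=1/16; branch lengths GHIMVY→1/32, X→1/32; new cluster GHIMVXY
final tree: ((((G:46/5,V:9/5):185/16,(H:-25/4,I:33/4):167/16):75/16,(M:103/12,Y:-79/12):111/16):1/32,X:1/32)
total length: 779/16

M,Y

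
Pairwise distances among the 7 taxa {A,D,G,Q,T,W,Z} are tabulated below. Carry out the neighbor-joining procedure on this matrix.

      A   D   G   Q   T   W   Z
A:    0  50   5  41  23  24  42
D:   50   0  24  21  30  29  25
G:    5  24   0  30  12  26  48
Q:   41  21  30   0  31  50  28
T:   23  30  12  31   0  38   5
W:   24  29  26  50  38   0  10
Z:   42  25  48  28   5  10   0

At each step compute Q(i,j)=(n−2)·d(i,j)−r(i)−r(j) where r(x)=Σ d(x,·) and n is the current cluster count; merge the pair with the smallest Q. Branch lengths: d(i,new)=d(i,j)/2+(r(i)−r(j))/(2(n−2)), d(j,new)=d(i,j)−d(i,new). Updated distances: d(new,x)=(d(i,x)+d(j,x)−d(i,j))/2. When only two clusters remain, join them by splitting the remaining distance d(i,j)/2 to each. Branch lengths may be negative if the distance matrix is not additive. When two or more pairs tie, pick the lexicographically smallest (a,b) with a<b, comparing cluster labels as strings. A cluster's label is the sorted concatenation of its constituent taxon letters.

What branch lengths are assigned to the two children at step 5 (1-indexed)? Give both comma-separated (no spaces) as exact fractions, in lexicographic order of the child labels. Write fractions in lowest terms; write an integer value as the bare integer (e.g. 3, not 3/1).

step 1: merge (A,G) at d=5, Q=-305; branch lengths A→13/2, G→-3/2; new cluster AG
  updated: d(AG,D)=69/2, d(AG,Q)=33, d(AG,T)=15, d(AG,W)=45/2, d(AG,Z)=85/2
step 2: merge (W,Z) at d=10, Q=-220; branch lengths W→79/8, Z→1/8; new cluster WZ
  updated: d(AG,WZ)=55/2, d(D,WZ)=22, d(Q,WZ)=34, d(T,WZ)=33/2
step 3: merge (D,Q) at d=21, Q=-327/2; branch lengths D→103/12, Q→149/12; new cluster DQ
  updated: d(AG,DQ)=93/4, d(DQ,T)=20, d(DQ,WZ)=35/2
step 4: merge (AG,T) at d=15, Q=-349/4; branch lengths AG→177/16, T→63/16; new cluster AGT
  updated: d(AGT,DQ)=113/8, d(AGT,WZ)=29/2
step 5: merge (AGT,DQ) at d=113/8, Q=-369/8; branch lengths AGT→89/16, DQ→137/16; new cluster ADGQT
  updated: d(ADGQT,WZ)=143/16
step 6: merge (ADGQT,WZ) at d=143/16; branch lengths ADGQT→143/32, WZ→143/32; new cluster ADGQTWZ
final tree: ((((A:13/2,G:-3/2):177/16,T:63/16):89/16,(D:103/12,Q:149/12):137/16):143/32,(W:79/8,Z:1/8):143/32)
total length: 1185/16

89/16,137/16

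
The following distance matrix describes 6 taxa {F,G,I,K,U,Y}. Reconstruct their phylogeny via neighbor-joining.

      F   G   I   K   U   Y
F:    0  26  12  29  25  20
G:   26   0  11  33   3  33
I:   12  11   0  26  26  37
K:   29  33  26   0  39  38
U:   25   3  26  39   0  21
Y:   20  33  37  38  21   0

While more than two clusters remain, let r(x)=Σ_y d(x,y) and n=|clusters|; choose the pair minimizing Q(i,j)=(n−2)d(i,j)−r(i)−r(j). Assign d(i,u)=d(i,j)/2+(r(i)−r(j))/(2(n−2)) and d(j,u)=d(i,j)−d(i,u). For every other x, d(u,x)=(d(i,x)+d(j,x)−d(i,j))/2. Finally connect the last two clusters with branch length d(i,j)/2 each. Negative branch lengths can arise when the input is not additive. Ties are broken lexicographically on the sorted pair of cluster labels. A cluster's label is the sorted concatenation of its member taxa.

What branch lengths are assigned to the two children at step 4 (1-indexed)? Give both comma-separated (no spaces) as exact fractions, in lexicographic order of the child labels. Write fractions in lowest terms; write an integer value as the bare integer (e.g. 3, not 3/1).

35/16,171/16

iteration 1: select G,U (d=3, Q=-208); attach at lengths (1/2, 5/2); label the merged cluster GU
  updated: d(F,GU)=24, d(GU,I)=17, d(GU,K)=69/2, d(GU,Y)=51/2
iteration 2: select F,Y (d=20, Q=-291/2); attach at lengths (49/12, 191/12); label the merged cluster FY
  updated: d(FY,GU)=59/4, d(FY,I)=29/2, d(FY,K)=47/2
iteration 3: select FY,K (d=47/2, Q=-359/4); attach at lengths (63/16, 313/16); label the merged cluster FKY
  updated: d(FKY,GU)=103/8, d(FKY,I)=17/2
iteration 4: select FKY,GU (d=103/8, Q=-307/8); attach at lengths (35/16, 171/16); label the merged cluster FGKUY
  updated: d(FGKUY,I)=101/16
iteration 5: select FGKUY,I (d=101/16); attach at lengths (101/32, 101/32); label the merged cluster FGIKUY
final tree: ((((F:49/12,Y:191/12):63/16,K:313/16):35/16,(G:1/2,U:5/2):171/16):101/32,I:101/32)
total length: 1051/16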